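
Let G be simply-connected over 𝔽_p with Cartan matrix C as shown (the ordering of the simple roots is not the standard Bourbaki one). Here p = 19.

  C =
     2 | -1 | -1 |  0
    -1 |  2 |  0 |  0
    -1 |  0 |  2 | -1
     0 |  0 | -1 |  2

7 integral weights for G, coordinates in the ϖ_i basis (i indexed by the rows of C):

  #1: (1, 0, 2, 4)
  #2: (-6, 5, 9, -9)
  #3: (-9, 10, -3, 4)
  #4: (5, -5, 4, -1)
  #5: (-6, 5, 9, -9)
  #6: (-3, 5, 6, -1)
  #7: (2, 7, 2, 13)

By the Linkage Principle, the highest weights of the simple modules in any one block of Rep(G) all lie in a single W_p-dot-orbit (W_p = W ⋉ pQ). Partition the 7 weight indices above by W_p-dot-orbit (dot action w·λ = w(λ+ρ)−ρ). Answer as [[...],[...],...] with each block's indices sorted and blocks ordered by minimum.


C ↔ A_4 under row/col permutation; |W(A_4)| = 120.

Ā_19 reps of the 7 weights (A_4, coords as presented):

  [1] (2, 1, 3, 5)
  [2] (2, 1, 3, 5)
  [3] (2, 1, 3, 5)
  [4] (2, 4, 5, 0)
  [5] (2, 1, 3, 5)
  [6] (2, 4, 5, 0)
  [7] (2, 1, 3, 5)

The 7 indices split into 2 linkage classes (same alcove rep ⇔ same W_19-dot-orbit):

[[1, 2, 3, 5, 7], [4, 6]]


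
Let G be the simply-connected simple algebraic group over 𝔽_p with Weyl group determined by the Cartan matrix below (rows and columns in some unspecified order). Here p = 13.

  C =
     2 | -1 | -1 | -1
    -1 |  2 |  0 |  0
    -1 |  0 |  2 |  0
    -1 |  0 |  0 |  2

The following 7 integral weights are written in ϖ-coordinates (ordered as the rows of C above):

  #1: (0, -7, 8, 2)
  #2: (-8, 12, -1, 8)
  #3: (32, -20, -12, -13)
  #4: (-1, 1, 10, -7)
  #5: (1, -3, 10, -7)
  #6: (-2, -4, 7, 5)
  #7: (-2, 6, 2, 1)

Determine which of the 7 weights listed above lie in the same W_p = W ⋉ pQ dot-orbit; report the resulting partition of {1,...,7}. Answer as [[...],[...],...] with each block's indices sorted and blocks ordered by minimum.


Root system D_4: the 4×4 matrix C matches after relabeling.

Ā_13 reps of the 7 weights (D_4, coords as presented):

    λ_1+ρ ↦ (3, 1, 4, 2)
    λ_2+ρ ↦ (2, 4, 5, 0)
    λ_3+ρ ↦ (1, 6, 2, 1)
    λ_4+ρ ↦ (2, 4, 5, 0)
    λ_5+ρ ↦ (2, 4, 5, 0)
    λ_6+ρ ↦ (3, 1, 4, 2)
    λ_7+ρ ↦ (1, 6, 2, 1)

Linkage partition of the 7 weights (3 classes, p=13):

[[1, 6], [2, 4, 5], [3, 7]]


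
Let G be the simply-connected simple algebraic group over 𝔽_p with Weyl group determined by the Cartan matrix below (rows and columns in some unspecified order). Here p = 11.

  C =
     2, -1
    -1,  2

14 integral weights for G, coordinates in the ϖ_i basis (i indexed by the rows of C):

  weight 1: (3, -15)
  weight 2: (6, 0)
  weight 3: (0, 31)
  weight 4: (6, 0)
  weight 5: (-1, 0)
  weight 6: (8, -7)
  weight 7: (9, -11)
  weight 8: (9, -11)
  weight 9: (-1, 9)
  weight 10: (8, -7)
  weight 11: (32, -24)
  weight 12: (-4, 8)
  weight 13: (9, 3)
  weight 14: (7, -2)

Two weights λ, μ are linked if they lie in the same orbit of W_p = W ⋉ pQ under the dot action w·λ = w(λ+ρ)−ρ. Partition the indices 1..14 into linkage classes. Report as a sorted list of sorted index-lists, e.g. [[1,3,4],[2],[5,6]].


Root system A_2: the 2×2 matrix C matches after relabeling.

Alcove-folded reps (p=11, 14 weights, presented ϖ-order):

    λ_1+ρ ↦ (7, 1)
    λ_2+ρ ↦ (7, 1)
    λ_3+ρ ↦ (0, 1)
    λ_4+ρ ↦ (7, 1)
    λ_5+ρ ↦ (0, 1)
    λ_6+ρ ↦ (3, 6)
    λ_7+ρ ↦ (0, 10)
    λ_8+ρ ↦ (0, 10)
    λ_9+ρ ↦ (0, 10)
    λ_10+ρ ↦ (3, 6)
    λ_11+ρ ↦ (0, 10)
    λ_12+ρ ↦ (3, 6)
    λ_13+ρ ↦ (7, 1)
    λ_14+ρ ↦ (7, 1)

Linkage partition of the 14 weights (4 classes, p=11):

[[1, 2, 4, 13, 14], [3, 5], [6, 10, 12], [7, 8, 9, 11]]


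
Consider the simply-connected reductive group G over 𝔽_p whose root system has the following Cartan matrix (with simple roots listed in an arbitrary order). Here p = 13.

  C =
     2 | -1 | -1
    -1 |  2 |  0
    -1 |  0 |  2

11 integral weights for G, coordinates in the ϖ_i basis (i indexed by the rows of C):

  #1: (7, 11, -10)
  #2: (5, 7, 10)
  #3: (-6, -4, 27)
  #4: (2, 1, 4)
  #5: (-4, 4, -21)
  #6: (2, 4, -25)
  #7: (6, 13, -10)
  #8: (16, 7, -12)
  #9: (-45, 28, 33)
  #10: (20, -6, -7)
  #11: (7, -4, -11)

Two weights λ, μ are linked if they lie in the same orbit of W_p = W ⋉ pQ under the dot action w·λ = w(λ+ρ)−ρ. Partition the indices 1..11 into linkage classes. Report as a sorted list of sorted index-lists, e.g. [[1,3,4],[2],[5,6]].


Type A_3, rank 3, |W|=24; reorder rows/cols to standard.

W_13-reps of the 11 weights in Ā_13 (same 3-coord order as C):

  λ_1+ρ ↦ (1, 4, 1) · λ_2+ρ ↦ (1, 4, 1) · λ_3+ρ ↦ (5, 3, 2) · λ_4+ρ ↦ (3, 2, 5) · λ_5+ρ ↦ (5, 3, 2) · λ_6+ρ ↦ (3, 2, 5) · λ_7+ρ ↦ (1, 4, 1) · λ_8+ρ ↦ (1, 4, 1) · λ_9+ρ ↦ (5, 3, 2) · λ_10+ρ ↦ (5, 3, 2) · λ_11+ρ ↦ (3, 2, 5)

Grouping the 11 weights by Ā_13-representative: 3 linkage classes.

[[1, 2, 7, 8], [3, 5, 9, 10], [4, 6, 11]]


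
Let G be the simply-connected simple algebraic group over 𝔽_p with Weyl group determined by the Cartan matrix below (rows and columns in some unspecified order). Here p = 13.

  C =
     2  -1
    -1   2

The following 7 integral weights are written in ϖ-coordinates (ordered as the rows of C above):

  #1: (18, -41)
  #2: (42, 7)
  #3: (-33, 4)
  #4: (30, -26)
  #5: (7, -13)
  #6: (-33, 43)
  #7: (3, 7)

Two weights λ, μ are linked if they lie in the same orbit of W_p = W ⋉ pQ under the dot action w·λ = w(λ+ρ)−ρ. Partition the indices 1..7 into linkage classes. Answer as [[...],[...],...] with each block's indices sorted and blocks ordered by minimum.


Dynkin diagram of C (from the 2 off-diagonal −1 entries): A_2.

Ā_13 reps of the 7 weights (A_2, coords as presented):

  λ_1+ρ ↦ (7, 5)
  λ_2+ρ ↦ (4, 8)
  λ_3+ρ ↦ (7, 5)
  λ_4+ρ ↦ (7, 5)
  λ_5+ρ ↦ (4, 8)
  λ_6+ρ ↦ (7, 5)
  λ_7+ρ ↦ (4, 8)

Partition of {1..7} into 2 W_13-dot-orbits:

[[1, 3, 4, 6], [2, 5, 7]]


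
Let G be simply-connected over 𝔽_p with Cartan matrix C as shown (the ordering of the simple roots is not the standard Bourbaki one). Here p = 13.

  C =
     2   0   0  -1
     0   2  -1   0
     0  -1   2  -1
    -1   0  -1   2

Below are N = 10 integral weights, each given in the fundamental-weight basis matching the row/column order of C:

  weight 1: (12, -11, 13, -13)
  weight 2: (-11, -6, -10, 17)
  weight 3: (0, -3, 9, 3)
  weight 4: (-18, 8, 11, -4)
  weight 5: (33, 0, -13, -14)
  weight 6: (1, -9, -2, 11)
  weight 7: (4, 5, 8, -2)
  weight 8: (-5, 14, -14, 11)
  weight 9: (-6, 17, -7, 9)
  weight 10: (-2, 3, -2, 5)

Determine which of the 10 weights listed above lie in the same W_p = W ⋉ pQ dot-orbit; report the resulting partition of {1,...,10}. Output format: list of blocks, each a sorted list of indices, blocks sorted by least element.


Dynkin diagram of C (from the 6 off-diagonal −1 entries): A_4.

Ā_13 reps of the 10 weights (A_4, coords as presented):

  λ_1 → (1, 0, 8, 3);  λ_2 → (1, 3, 1, 4);  λ_3 → (1, 0, 8, 3);  λ_4 → (1, 3, 1, 4);  λ_5 → (1, 0, 8, 3);  λ_6 → (1, 0, 8, 3);  λ_7 → (1, 0, 7, 1);  λ_8 → (1, 0, 8, 3);  λ_9 → (1, 3, 1, 4);  λ_10 → (1, 3, 1, 4)

Grouping the 10 weights by Ā_13-representative: 3 linkage classes.

[[1, 3, 5, 6, 8], [2, 4, 9, 10], [7]]


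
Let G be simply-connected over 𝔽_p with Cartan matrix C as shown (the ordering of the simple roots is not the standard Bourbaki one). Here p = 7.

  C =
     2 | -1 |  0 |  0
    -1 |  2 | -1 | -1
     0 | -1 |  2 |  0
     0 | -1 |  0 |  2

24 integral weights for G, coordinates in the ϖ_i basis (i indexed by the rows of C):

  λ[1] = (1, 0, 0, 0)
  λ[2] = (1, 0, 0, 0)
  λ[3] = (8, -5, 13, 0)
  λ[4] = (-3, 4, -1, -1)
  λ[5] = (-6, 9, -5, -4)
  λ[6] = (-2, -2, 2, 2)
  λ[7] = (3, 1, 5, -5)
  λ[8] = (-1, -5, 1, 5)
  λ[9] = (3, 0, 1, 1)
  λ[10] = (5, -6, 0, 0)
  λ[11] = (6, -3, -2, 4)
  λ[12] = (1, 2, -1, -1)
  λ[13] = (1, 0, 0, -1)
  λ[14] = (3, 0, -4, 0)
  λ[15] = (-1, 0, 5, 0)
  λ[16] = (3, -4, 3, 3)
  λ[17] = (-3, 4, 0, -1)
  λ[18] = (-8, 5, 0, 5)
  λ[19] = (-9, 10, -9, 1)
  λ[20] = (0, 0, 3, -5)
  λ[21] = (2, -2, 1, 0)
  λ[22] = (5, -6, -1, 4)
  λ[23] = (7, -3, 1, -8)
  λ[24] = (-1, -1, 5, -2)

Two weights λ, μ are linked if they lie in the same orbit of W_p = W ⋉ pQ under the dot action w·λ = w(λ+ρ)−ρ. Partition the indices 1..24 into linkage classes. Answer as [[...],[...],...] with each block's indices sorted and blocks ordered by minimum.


Root system D_4: the 4×4 matrix C matches after relabeling.

W_7-reps of the 24 weights in Ā_7 (same 4-coord order as C):

  1: (2, 1, 1, 1)
  2: (2, 1, 1, 1)
  3: (2, 1, 1, 0)
  4: (2, 2, 0, 0)
  5: (2, 1, 1, 0)
  6: (1, 1, 1, 1)
  7: (1, 1, 1, 1)
  8: (2, 2, 0, 0)
  9: (2, 2, 0, 0)
  10: (2, 1, 1, 1)
  11: (2, 2, 0, 0)
  12: (2, 2, 0, 0)
  13: (2, 1, 1, 0)
  14: (2, 1, 1, 1)
  15: (1, 0, 5, 0)
  16: (1, 1, 1, 1)
  17: (2, 1, 1, 0)
  18: (1, 0, 5, 0)
  19: (1, 1, 1, 1)
  20: (2, 1, 1, 1)
  21: (2, 1, 1, 0)
  22: (1, 0, 5, 0)
  23: (1, 0, 5, 0)
  24: (1, 0, 5, 0)

Grouping the 24 weights by Ā_7-representative: 5 linkage classes.

[[1, 2, 10, 14, 20], [3, 5, 13, 17, 21], [4, 8, 9, 11, 12], [6, 7, 16, 19], [15, 18, 22, 23, 24]]


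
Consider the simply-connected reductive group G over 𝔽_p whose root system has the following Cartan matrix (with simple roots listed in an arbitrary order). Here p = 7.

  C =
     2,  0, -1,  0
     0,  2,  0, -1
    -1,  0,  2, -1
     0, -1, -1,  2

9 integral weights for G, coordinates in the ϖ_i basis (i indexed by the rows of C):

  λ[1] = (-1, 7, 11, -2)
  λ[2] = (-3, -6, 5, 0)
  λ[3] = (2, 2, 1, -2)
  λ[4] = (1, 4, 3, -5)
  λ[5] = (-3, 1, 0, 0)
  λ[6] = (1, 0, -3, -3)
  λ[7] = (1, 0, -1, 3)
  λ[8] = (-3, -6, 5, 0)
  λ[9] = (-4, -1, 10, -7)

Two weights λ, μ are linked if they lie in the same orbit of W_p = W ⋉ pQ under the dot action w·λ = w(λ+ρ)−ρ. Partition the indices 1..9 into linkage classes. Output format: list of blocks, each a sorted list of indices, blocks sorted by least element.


Dynkin diagram of C (from the 6 off-diagonal −1 entries): A_4.

Alcove-folded reps (p=7, 9 weights, presented ϖ-order):

    λ_1+ρ ↦ (2, 1, 0, 4)
    λ_2+ρ ↦ (2, 1, 0, 4)
    λ_3+ρ ↦ (3, 2, 1, 1)
    λ_4+ρ ↦ (2, 1, 0, 4)
    λ_5+ρ ↦ (1, 2, 1, 0)
    λ_6+ρ ↦ (1, 2, 1, 0)
    λ_7+ρ ↦ (2, 1, 0, 4)
    λ_8+ρ ↦ (2, 1, 0, 4)
    λ_9+ρ ↦ (1, 2, 1, 0)

The 9 indices split into 3 linkage classes (same alcove rep ⇔ same W_7-dot-orbit):

[[1, 2, 4, 7, 8], [3], [5, 6, 9]]


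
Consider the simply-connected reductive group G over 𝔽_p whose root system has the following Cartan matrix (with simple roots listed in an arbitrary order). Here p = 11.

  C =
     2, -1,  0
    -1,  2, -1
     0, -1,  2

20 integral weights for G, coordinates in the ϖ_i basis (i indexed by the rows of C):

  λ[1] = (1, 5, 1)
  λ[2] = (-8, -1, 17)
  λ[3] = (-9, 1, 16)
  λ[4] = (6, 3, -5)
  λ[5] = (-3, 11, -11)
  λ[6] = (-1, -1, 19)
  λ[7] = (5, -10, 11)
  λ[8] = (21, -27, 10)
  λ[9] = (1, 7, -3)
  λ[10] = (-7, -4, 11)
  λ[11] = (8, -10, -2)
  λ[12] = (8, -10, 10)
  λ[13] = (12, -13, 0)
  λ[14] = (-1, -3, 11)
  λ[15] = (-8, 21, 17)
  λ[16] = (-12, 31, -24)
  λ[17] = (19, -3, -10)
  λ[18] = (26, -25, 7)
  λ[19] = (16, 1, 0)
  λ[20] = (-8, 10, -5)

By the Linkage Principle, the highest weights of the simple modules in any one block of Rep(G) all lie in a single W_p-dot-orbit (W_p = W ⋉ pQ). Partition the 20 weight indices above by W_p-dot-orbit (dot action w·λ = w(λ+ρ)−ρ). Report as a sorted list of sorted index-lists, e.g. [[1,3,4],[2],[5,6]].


Type A_3, rank 3, |W|=24; reorder rows/cols to standard.

W_11-reps of the 20 weights in Ā_11 (same 3-coord order as C):

    λ_1+ρ ↦ (2, 6, 2)
    λ_2+ρ ↦ (7, 0, 4)
    λ_3+ρ ↦ (6, 0, 3)
    λ_4+ρ ↦ (7, 0, 4)
    λ_5+ρ ↦ (1, 0, 9)
    λ_6+ρ ↦ (0, 9, 2)
    λ_7+ρ ↦ (2, 6, 2)
    λ_8+ρ ↦ (7, 0, 4)
    λ_9+ρ ↦ (2, 6, 2)
    λ_10+ρ ↦ (2, 6, 2)
    λ_11+ρ ↦ (1, 0, 9)
    λ_12+ρ ↦ (0, 9, 2)
    λ_13+ρ ↦ (1, 0, 9)
    λ_14+ρ ↦ (1, 0, 9)
    λ_15+ρ ↦ (7, 0, 4)
    λ_16+ρ ↦ (1, 0, 9)
    λ_17+ρ ↦ (0, 2, 7)
    λ_18+ρ ↦ (6, 0, 3)
    λ_19+ρ ↦ (2, 6, 2)
    λ_20+ρ ↦ (7, 0, 4)

Grouping the 20 weights by Ā_11-representative: 6 linkage classes.

[[1, 7, 9, 10, 19], [2, 4, 8, 15, 20], [3, 18], [5, 11, 13, 14, 16], [6, 12], [17]]


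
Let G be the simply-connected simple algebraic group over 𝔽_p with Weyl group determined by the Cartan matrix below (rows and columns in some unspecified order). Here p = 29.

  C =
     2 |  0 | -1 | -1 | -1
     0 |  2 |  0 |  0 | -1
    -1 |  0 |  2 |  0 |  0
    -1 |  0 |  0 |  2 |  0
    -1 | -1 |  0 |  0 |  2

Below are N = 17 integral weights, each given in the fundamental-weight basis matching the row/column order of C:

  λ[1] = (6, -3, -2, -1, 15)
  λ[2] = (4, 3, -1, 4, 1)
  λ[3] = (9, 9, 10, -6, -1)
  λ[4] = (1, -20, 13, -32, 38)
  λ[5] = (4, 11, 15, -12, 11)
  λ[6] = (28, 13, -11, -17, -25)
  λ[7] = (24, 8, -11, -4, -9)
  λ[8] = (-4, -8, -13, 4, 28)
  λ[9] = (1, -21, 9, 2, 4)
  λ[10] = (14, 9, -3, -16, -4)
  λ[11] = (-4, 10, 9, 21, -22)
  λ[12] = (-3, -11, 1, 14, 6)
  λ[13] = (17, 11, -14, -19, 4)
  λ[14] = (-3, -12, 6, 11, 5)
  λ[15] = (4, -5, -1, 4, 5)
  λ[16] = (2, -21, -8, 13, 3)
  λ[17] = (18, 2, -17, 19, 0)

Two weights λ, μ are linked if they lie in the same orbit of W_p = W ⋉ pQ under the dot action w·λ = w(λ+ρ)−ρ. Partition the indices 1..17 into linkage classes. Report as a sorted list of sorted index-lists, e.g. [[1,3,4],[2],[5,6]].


Dynkin diagram of C (from the 8 off-diagonal −1 entries): D_5.

Ā_29 reps of the 17 weights (D_5, coords as presented):

  [1] (6, 2, 1, 0, 0);  [2] (5, 4, 0, 5, 2);  [3] (2, 3, 9, 3, 5);  [4] (0, 5, 3, 10, 2);  [5] (5, 4, 0, 5, 2);  [6] (2, 3, 9, 3, 5);  [7] (3, 0, 10, 3, 1);  [8] (0, 5, 3, 10, 2);  [9] (0, 5, 3, 10, 2);  [10] (0, 5, 3, 10, 2);  [11] (2, 3, 9, 3, 5);  [12] (0, 5, 3, 10, 2);  [13] (5, 4, 0, 5, 2);  [14] (5, 4, 0, 5, 2);  [15] (5, 4, 0, 5, 2);  [16] (3, 0, 10, 3, 1);  [17] (3, 3, 2, 6, 1)

Linkage partition of the 17 weights (6 classes, p=29):

[[1], [2, 5, 13, 14, 15], [3, 6, 11], [4, 8, 9, 10, 12], [7, 16], [17]]


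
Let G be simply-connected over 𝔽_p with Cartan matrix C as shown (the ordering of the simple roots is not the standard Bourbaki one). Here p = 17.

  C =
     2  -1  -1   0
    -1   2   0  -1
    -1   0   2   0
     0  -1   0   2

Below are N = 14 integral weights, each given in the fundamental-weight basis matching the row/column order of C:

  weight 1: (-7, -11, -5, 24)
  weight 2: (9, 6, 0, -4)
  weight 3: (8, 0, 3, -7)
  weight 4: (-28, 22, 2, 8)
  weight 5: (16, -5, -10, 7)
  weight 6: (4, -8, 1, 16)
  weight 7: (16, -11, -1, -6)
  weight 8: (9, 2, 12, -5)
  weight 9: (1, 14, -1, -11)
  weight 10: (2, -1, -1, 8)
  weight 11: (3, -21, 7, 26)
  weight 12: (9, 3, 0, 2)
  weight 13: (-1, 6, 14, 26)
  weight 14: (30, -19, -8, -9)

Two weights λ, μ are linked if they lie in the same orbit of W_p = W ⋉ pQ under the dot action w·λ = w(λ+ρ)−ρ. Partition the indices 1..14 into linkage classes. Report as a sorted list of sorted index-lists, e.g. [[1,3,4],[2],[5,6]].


Cartan matrix: type A_4 (|W|=120); un-permuting the 4 rows.

Alcove-folded reps (p=17, 14 weights, presented ϖ-order):

  1: (6, 1, 2, 3)
  2: (10, 4, 0, 2)
  3: (4, 5, 4, 1)
  4: (6, 1, 2, 3)
  5: (4, 4, 5, 0)
  6: (2, 5, 0, 10)
  7: (2, 5, 0, 10)
  8: (4, 5, 4, 1)
  9: (2, 5, 0, 10)
  10: (3, 0, 0, 9)
  11: (6, 1, 2, 3)
  12: (10, 4, 0, 2)
  13: (2, 5, 0, 10)
  14: (6, 1, 2, 3)

These 14 weights hit 6 W_17-dot-orbits; sizes (4, 2, 2, 1, 4, 1):

[[1, 4, 11, 14], [2, 12], [3, 8], [5], [6, 7, 9, 13], [10]]


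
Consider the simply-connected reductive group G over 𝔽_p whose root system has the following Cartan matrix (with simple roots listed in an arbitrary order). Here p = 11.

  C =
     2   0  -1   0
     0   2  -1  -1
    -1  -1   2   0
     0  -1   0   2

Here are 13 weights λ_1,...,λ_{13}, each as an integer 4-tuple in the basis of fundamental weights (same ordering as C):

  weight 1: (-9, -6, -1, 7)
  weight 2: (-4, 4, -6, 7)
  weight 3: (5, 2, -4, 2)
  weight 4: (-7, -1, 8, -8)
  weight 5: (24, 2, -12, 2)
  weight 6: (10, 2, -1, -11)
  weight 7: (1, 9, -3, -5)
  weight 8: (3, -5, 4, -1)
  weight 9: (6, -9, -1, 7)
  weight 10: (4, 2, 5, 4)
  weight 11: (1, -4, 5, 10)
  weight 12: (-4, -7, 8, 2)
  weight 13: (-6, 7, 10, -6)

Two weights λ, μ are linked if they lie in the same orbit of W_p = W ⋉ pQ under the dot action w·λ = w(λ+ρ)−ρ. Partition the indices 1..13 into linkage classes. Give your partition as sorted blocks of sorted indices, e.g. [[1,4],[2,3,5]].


Type A_4, rank 4, |W|=120; reorder rows/cols to standard.

Alcove-folded reps (p=11, 13 weights, presented ϖ-order):

  λ_1 → (3, 3, 0, 3) · λ_2 → (3, 3, 0, 3) · λ_3 → (3, 0, 3, 3) · λ_4 → (2, 3, 4, 0) · λ_5 → (3, 3, 0, 3) · λ_6 → (1, 0, 7, 0) · λ_7 → (0, 4, 2, 4) · λ_8 → (4, 0, 1, 4) · λ_9 → (1, 0, 7, 0) · λ_10 → (3, 0, 3, 3) · λ_11 → (3, 3, 0, 3) · λ_12 → (3, 3, 0, 3) · λ_13 → (3, 0, 3, 3)

Grouping the 13 weights by Ā_11-representative: 6 linkage classes.

[[1, 2, 5, 11, 12], [3, 10, 13], [4], [6, 9], [7], [8]]


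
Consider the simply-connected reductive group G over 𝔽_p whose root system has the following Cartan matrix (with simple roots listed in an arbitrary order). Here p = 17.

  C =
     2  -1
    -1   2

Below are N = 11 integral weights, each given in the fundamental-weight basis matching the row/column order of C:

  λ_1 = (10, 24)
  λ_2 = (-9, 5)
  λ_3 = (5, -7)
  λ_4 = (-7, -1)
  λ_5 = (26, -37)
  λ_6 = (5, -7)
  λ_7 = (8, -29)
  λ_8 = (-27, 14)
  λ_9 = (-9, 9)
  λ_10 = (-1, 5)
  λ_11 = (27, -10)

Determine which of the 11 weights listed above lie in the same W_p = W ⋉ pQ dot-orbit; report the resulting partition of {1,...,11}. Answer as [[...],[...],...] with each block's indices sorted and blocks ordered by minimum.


Cartan matrix: type A_2 (|W|=6); un-permuting the 2 rows.

Each λ_j+ρ reduced to Ā_17; 2-tuples below use C's row order:

  λ_1+ρ ↦ (6, 2) · λ_2+ρ ↦ (6, 2) · λ_3+ρ ↦ (0, 6) · λ_4+ρ ↦ (0, 6) · λ_5+ρ ↦ (8, 2) · λ_6+ρ ↦ (0, 6) · λ_7+ρ ↦ (6, 2) · λ_8+ρ ↦ (6, 2) · λ_9+ρ ↦ (8, 2) · λ_10+ρ ↦ (0, 6) · λ_11+ρ ↦ (6, 2)

3 distinct reps among the 11 weights ⇒ 3 W_17-linkage classes:

[[1, 2, 7, 8, 11], [3, 4, 6, 10], [5, 9]]


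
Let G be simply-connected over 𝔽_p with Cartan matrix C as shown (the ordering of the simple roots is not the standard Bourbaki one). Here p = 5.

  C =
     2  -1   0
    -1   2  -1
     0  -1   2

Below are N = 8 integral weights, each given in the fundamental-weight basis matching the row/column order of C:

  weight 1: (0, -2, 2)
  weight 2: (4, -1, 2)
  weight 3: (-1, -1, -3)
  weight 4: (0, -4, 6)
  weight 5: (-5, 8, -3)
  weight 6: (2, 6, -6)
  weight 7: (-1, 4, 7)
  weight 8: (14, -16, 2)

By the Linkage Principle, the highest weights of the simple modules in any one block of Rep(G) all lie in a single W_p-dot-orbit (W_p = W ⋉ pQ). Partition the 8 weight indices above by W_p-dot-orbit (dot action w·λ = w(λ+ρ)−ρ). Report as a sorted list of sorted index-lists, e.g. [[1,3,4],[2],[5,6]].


Root system A_3: the 3×3 matrix C matches after relabeling.

Alcove-folded reps (p=5, 8 weights, presented ϖ-order):

  1: (0, 1, 2)
  2: (2, 0, 0)
  3: (2, 0, 0)
  4: (0, 1, 2)
  5: (0, 1, 2)
  6: (2, 0, 0)
  7: (2, 0, 0)
  8: (2, 0, 0)

The 8 indices split into 2 linkage classes (same alcove rep ⇔ same W_5-dot-orbit):

[[1, 4, 5], [2, 3, 6, 7, 8]]


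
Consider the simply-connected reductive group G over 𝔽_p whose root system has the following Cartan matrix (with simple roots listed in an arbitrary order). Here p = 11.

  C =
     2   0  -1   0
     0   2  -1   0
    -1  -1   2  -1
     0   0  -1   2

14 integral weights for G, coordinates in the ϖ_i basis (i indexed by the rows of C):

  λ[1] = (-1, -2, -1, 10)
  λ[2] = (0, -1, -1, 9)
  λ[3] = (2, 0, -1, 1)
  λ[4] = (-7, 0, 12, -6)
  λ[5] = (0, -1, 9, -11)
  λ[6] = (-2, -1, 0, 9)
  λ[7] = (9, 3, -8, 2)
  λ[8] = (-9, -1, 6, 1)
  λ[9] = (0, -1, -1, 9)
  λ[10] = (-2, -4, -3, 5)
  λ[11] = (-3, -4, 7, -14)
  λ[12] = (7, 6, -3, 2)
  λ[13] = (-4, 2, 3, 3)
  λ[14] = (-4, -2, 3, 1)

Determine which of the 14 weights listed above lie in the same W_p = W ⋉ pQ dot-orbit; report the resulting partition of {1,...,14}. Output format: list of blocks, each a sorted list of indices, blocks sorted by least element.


Type D_4, rank 4, |W|=192; reorder rows/cols to standard.

Each λ_j+ρ reduced to Ā_11; 4-tuples below use C's row order:

  1: (1, 0, 0, 10) · 2: (1, 0, 0, 10) · 3: (3, 1, 0, 2) · 4: (3, 2, 1, 2) · 5: (1, 0, 0, 10) · 6: (1, 0, 0, 10) · 7: (3, 3, 0, 4) · 8: (7, 1, 0, 1) · 9: (1, 0, 0, 10) · 10: (3, 1, 0, 2) · 11: (3, 2, 1, 2) · 12: (3, 2, 1, 2) · 13: (3, 3, 0, 4) · 14: (3, 1, 0, 2)

Linkage partition of the 14 weights (5 classes, p=11):

[[1, 2, 5, 6, 9], [3, 10, 14], [4, 11, 12], [7, 13], [8]]


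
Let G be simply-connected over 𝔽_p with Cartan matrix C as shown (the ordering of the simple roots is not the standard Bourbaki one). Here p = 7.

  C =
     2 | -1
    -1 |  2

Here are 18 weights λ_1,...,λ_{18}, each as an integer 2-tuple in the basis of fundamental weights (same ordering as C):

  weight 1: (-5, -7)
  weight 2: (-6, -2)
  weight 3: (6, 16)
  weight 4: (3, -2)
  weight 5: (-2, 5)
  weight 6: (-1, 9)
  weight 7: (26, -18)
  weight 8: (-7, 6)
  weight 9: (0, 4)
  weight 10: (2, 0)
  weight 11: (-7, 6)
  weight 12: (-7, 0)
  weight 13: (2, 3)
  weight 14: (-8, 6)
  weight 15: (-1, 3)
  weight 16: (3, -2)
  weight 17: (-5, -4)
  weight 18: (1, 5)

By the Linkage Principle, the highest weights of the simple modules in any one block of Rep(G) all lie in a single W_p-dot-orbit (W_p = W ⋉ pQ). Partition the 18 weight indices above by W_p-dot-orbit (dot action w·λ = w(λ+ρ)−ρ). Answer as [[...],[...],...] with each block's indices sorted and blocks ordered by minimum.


Type A_2, rank 2, |W|=6; reorder rows/cols to standard.

Each λ_j+ρ reduced to Ā_7; 2-tuples below use C's row order:

  1: (3, 1)
  2: (1, 5)
  3: (3, 4)
  4: (3, 1)
  5: (1, 5)
  6: (3, 4)
  7: (3, 1)
  8: (6, 1)
  9: (1, 5)
  10: (3, 1)
  11: (6, 1)
  12: (1, 5)
  13: (3, 4)
  14: (7, 0)
  15: (0, 4)
  16: (3, 1)
  17: (3, 4)
  18: (1, 5)

The 18 indices split into 6 linkage classes (same alcove rep ⇔ same W_7-dot-orbit):

[[1, 4, 7, 10, 16], [2, 5, 9, 12, 18], [3, 6, 13, 17], [8, 11], [14], [15]]


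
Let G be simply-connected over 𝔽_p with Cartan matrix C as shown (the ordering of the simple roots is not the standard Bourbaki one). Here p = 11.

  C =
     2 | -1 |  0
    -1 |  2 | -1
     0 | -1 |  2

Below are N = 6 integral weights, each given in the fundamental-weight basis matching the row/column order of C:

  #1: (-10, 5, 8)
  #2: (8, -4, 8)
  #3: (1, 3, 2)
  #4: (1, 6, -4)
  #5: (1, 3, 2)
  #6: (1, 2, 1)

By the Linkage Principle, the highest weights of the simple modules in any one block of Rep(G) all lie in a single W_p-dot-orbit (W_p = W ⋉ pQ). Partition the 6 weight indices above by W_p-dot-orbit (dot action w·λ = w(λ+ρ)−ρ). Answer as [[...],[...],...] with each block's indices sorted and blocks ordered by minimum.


Dynkin diagram of C (from the 4 off-diagonal −1 entries): A_3.

Folding the 6 weights λ_j+ρ into Ā_11 (reps in the given 3-coord order):

  λ_1+ρ ↦ (2, 3, 2)
  λ_2+ρ ↦ (2, 3, 2)
  λ_3+ρ ↦ (2, 4, 3)
  λ_4+ρ ↦ (2, 4, 3)
  λ_5+ρ ↦ (2, 4, 3)
  λ_6+ρ ↦ (2, 3, 2)

Partition of {1..6} into 2 W_11-dot-orbits:

[[1, 2, 6], [3, 4, 5]]


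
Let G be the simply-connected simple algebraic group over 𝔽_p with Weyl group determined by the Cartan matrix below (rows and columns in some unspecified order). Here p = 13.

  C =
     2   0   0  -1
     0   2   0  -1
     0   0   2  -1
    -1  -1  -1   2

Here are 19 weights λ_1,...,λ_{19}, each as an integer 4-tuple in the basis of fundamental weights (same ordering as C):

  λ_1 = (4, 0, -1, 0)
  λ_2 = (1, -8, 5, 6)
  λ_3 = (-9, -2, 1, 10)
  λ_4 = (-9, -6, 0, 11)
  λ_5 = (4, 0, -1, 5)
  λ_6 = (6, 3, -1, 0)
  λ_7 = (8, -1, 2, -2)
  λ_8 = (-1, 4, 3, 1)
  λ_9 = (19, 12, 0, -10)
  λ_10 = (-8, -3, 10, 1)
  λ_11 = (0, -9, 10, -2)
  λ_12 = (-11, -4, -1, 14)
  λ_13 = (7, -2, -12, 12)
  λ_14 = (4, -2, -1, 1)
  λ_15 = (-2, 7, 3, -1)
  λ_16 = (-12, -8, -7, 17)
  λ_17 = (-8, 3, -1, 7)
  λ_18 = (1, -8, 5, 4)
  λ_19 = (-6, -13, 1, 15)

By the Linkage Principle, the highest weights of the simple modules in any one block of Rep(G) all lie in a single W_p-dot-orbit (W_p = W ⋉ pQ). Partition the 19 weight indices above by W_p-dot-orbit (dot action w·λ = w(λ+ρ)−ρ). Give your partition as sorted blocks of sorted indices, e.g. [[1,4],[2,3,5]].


Dynkin diagram of C (from the 6 off-diagonal −1 entries): D_4.

Each λ_j+ρ reduced to Ā_13; 4-tuples below use C's row order:

  [1] (5, 1, 0, 1);  [2] (0, 5, 4, 2);  [3] (8, 1, 2, 0);  [4] (7, 4, 0, 1);  [5] (5, 1, 0, 1);  [6] (7, 4, 0, 1);  [7] (8, 1, 2, 0);  [8] (0, 5, 4, 2);  [9] (0, 7, 3, 1);  [10] (0, 5, 4, 2);  [11] (8, 1, 2, 0);  [12] (8, 1, 2, 0);  [13] (0, 7, 3, 1);  [14] (5, 1, 0, 1);  [15] (0, 7, 3, 1);  [16] (5, 1, 0, 1);  [17] (7, 4, 0, 1);  [18] (0, 5, 4, 2);  [19] (0, 7, 3, 1)

Partition of {1..19} into 5 W_13-dot-orbits:

[[1, 5, 14, 16], [2, 8, 10, 18], [3, 7, 11, 12], [4, 6, 17], [9, 13, 15, 19]]


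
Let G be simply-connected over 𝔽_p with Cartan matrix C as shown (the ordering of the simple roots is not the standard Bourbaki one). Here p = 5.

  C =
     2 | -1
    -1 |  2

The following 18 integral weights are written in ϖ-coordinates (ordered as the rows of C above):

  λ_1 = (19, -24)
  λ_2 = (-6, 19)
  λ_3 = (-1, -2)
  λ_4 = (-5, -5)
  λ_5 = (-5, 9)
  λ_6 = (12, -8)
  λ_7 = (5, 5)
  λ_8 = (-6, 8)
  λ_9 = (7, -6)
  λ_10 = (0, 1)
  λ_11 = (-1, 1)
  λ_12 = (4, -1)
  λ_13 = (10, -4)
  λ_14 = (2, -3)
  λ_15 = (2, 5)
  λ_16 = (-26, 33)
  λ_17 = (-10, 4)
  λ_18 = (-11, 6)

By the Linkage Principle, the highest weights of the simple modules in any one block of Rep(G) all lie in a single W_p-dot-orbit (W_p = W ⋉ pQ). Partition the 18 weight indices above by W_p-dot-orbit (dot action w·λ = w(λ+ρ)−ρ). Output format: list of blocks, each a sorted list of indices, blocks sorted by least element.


Dynkin diagram of C (from the 2 off-diagonal −1 entries): A_2.

Folding the 18 weights λ_j+ρ into Ā_5 (reps in the given 2-coord order):

  1: (0, 2)
  2: (5, 0)
  3: (1, 0)
  4: (1, 1)
  5: (1, 0)
  6: (1, 2)
  7: (1, 1)
  8: (1, 0)
  9: (0, 2)
  10: (1, 2)
  11: (0, 2)
  12: (5, 0)
  13: (1, 2)
  14: (1, 2)
  15: (1, 1)
  16: (1, 0)
  17: (1, 0)
  18: (0, 2)

5 distinct reps among the 18 weights ⇒ 5 W_5-linkage classes:

[[1, 9, 11, 18], [2, 12], [3, 5, 8, 16, 17], [4, 7, 15], [6, 10, 13, 14]]


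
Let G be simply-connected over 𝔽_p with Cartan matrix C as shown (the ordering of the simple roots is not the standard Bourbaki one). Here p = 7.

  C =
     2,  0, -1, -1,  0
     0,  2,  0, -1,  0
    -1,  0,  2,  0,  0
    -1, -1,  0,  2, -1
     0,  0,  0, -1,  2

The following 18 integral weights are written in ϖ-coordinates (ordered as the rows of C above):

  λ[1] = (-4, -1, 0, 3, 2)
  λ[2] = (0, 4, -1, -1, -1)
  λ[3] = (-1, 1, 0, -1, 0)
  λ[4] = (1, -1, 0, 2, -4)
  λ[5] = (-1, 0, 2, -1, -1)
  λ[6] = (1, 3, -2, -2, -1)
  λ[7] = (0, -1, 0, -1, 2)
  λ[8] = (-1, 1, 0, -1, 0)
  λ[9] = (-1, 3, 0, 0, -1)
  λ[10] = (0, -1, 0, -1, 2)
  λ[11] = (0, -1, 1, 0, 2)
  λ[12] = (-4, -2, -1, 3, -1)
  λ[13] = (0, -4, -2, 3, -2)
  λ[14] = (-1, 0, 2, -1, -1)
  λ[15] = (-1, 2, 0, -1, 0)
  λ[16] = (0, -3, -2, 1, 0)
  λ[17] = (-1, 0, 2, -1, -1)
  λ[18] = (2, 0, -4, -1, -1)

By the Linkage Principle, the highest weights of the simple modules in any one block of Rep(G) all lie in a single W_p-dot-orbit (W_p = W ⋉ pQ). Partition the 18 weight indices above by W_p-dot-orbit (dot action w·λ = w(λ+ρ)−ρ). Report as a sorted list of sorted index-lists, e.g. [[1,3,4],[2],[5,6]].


Type D_5, rank 5, |W|=1920; reorder rows/cols to standard.

Each λ_j+ρ reduced to Ā_7; 5-tuples below use C's row order:

  1: (1, 0, 1, 0, 3) · 2: (1, 5, 0, 0, 0) · 3: (0, 2, 1, 0, 1) · 4: (1, 0, 1, 0, 3) · 5: (0, 1, 3, 0, 0) · 6: (0, 3, 1, 0, 1) · 7: (1, 0, 1, 0, 3) · 8: (0, 2, 1, 0, 1) · 9: (0, 4, 1, 1, 0) · 10: (1, 0, 1, 0, 3) · 11: (1, 0, 1, 0, 3) · 12: (0, 1, 3, 0, 0) · 13: (0, 3, 1, 0, 1) · 14: (0, 1, 3, 0, 0) · 15: (0, 3, 1, 0, 1) · 16: (0, 2, 1, 0, 1) · 17: (0, 1, 3, 0, 0) · 18: (0, 1, 3, 0, 0)

6 distinct reps among the 18 weights ⇒ 6 W_7-linkage classes:

[[1, 4, 7, 10, 11], [2], [3, 8, 16], [5, 12, 14, 17, 18], [6, 13, 15], [9]]


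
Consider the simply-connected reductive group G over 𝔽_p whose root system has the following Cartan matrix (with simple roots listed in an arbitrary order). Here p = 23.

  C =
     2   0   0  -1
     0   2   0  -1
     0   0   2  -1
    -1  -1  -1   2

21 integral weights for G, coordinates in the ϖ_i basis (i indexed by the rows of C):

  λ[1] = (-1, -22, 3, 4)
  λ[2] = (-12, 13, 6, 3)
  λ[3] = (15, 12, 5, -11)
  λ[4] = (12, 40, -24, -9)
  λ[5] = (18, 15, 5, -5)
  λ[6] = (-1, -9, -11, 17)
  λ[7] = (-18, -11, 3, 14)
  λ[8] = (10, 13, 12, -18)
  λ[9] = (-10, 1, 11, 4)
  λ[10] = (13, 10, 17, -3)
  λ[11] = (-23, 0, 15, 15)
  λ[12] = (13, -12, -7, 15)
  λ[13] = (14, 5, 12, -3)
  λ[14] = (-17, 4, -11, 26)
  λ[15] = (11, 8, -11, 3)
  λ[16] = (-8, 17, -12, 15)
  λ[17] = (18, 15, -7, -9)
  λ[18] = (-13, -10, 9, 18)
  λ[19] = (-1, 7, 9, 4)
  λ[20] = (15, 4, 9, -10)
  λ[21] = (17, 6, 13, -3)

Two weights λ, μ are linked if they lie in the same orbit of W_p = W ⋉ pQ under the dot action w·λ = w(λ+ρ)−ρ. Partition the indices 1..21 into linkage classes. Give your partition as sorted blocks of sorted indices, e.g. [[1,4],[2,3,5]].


C ↔ D_4 under row/col permutation; |W(D_4)| = 192.

Alcove-folded reps (p=23, 21 weights, presented ϖ-order):

  λ_1 → (4, 7, 0, 5) · λ_2 → (4, 7, 0, 5) · λ_3 → (6, 3, 4, 4) · λ_4 → (0, 8, 10, 0) · λ_5 → (5, 2, 8, 2) · λ_6 → (0, 8, 10, 0) · λ_7 → (5, 2, 8, 2) · λ_8 → (6, 3, 4, 4) · λ_9 → (5, 2, 8, 2) · λ_10 → (4, 7, 0, 5) · λ_11 → (7, 4, 1, 5) · λ_12 → (7, 4, 1, 5) · λ_13 → (6, 3, 4, 4) · λ_14 → (7, 4, 1, 5) · λ_15 → (6, 3, 4, 4) · λ_16 → (4, 7, 0, 5) · λ_17 → (5, 2, 8, 2) · λ_18 → (6, 3, 4, 4) · λ_19 → (0, 8, 10, 0) · λ_20 → (7, 4, 1, 5) · λ_21 → (4, 7, 0, 5)

The 21 indices split into 5 linkage classes (same alcove rep ⇔ same W_23-dot-orbit):

[[1, 2, 10, 16, 21], [3, 8, 13, 15, 18], [4, 6, 19], [5, 7, 9, 17], [11, 12, 14, 20]]


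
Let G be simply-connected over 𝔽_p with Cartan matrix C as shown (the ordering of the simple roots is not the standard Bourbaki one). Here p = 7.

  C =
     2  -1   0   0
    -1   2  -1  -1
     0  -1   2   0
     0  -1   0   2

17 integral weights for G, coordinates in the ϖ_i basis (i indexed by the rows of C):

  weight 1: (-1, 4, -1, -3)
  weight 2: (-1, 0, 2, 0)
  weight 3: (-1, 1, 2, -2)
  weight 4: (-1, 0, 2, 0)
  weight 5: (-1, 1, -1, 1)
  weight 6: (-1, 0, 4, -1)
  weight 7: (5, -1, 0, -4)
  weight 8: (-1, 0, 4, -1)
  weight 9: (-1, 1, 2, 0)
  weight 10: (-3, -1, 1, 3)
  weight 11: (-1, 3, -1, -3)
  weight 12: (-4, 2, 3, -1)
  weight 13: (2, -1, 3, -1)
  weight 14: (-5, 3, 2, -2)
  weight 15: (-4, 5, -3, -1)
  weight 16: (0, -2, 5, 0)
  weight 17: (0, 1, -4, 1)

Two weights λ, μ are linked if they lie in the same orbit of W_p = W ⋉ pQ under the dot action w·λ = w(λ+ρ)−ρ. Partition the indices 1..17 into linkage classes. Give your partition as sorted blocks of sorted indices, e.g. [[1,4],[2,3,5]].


Dynkin diagram of C (from the 6 off-diagonal −1 entries): D_4.

Folding the 17 weights λ_j+ρ into Ā_7 (reps in the given 4-coord order):

  1: (0, 2, 0, 2);  2: (0, 1, 3, 1);  3: (0, 1, 3, 1);  4: (0, 1, 3, 1);  5: (0, 2, 0, 2);  6: (0, 1, 5, 0);  7: (3, 1, 2, 0);  8: (0, 1, 5, 0);  9: (0, 1, 3, 1);  10: (0, 2, 0, 2);  11: (0, 2, 0, 2);  12: (3, 0, 4, 0);  13: (3, 0, 4, 0);  14: (3, 1, 2, 0);  15: (3, 1, 2, 0);  16: (0, 1, 5, 0);  17: (0, 1, 2, 1)

Partition of {1..17} into 6 W_7-dot-orbits:

[[1, 5, 10, 11], [2, 3, 4, 9], [6, 8, 16], [7, 14, 15], [12, 13], [17]]


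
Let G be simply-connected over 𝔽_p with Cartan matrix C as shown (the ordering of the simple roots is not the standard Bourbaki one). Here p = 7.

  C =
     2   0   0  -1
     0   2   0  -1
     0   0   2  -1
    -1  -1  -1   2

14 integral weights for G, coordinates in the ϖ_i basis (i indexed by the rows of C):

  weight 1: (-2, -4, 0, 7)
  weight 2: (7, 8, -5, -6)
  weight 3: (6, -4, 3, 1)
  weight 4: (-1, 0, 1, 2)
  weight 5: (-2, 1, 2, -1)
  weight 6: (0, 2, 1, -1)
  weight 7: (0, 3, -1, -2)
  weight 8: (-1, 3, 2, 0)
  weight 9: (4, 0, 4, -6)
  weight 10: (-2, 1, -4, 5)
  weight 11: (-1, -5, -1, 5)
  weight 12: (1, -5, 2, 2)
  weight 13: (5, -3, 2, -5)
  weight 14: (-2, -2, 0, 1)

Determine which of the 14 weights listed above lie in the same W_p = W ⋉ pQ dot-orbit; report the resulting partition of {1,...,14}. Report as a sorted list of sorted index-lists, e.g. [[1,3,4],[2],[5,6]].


Type D_4, rank 4, |W|=192; reorder rows/cols to standard.

Each λ_j+ρ reduced to Ā_7; 4-tuples below use C's row order:

  λ_1+ρ ↦ (1, 1, 1, 0);  λ_2+ρ ↦ (0, 1, 2, 1);  λ_3+ρ ↦ (1, 3, 2, 0);  λ_4+ρ ↦ (0, 1, 2, 1);  λ_5+ρ ↦ (0, 1, 2, 1);  λ_6+ρ ↦ (1, 3, 2, 0);  λ_7+ρ ↦ (0, 3, 1, 0);  λ_8+ρ ↦ (1, 3, 2, 0);  λ_9+ρ ↦ (0, 4, 0, 1);  λ_10+ρ ↦ (0, 1, 2, 1);  λ_11+ρ ↦ (0, 4, 0, 1);  λ_12+ρ ↦ (1, 3, 2, 0);  λ_13+ρ ↦ (1, 3, 2, 0);  λ_14+ρ ↦ (1, 1, 1, 0)

Grouping the 14 weights by Ā_7-representative: 5 linkage classes.

[[1, 14], [2, 4, 5, 10], [3, 6, 8, 12, 13], [7], [9, 11]]


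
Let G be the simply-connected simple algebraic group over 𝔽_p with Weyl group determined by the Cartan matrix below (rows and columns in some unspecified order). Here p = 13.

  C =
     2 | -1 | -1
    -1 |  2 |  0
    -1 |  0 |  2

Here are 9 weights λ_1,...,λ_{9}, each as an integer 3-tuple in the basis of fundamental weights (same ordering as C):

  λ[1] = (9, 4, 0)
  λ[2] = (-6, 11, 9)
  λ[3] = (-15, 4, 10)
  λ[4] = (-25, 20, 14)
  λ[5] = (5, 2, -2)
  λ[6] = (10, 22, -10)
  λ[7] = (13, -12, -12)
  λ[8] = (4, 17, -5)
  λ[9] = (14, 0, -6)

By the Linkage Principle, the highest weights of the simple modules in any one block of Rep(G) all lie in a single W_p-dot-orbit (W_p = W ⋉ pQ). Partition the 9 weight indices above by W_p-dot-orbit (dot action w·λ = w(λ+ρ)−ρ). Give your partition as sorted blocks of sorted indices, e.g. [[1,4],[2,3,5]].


Type A_3, rank 3, |W|=24; reorder rows/cols to standard.

Alcove-folded reps (p=13, 9 weights, presented ϖ-order):

  1: (8, 2, 2) · 2: (5, 3, 1) · 3: (2, 8, 2) · 4: (2, 8, 2) · 5: (5, 3, 1) · 6: (2, 8, 2) · 7: (8, 2, 2) · 8: (5, 3, 1) · 9: (8, 2, 2)

The 9 indices split into 3 linkage classes (same alcove rep ⇔ same W_13-dot-orbit):

[[1, 7, 9], [2, 5, 8], [3, 4, 6]]


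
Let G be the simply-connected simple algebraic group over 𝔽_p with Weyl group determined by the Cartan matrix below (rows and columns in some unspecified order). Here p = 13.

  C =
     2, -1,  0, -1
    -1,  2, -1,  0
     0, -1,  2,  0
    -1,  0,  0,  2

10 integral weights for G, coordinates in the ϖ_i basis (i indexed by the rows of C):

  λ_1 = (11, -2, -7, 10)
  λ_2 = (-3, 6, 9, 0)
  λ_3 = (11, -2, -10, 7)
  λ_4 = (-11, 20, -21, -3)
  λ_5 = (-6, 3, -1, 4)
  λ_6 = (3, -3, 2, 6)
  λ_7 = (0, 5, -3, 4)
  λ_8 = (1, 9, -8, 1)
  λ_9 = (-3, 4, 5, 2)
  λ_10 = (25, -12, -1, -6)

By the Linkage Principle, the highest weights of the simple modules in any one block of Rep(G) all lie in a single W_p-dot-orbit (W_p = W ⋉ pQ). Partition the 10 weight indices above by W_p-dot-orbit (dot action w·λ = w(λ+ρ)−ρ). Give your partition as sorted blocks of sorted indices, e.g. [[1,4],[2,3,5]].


Dynkin diagram of C (from the 6 off-diagonal −1 entries): A_4.

Ā_13 reps of the 10 weights (A_4, coords as presented):

  λ_1 → (2, 3, 6, 1) · λ_2 → (2, 3, 6, 1) · λ_3 → (2, 3, 6, 1) · λ_4 → (2, 2, 1, 7) · λ_5 → (4, 0, 1, 0) · λ_6 → (2, 2, 1, 7) · λ_7 → (1, 4, 2, 5) · λ_8 → (2, 3, 6, 1) · λ_9 → (2, 3, 6, 1) · λ_10 → (0, 2, 0, 8)

Linkage partition of the 10 weights (5 classes, p=13):

[[1, 2, 3, 8, 9], [4, 6], [5], [7], [10]]


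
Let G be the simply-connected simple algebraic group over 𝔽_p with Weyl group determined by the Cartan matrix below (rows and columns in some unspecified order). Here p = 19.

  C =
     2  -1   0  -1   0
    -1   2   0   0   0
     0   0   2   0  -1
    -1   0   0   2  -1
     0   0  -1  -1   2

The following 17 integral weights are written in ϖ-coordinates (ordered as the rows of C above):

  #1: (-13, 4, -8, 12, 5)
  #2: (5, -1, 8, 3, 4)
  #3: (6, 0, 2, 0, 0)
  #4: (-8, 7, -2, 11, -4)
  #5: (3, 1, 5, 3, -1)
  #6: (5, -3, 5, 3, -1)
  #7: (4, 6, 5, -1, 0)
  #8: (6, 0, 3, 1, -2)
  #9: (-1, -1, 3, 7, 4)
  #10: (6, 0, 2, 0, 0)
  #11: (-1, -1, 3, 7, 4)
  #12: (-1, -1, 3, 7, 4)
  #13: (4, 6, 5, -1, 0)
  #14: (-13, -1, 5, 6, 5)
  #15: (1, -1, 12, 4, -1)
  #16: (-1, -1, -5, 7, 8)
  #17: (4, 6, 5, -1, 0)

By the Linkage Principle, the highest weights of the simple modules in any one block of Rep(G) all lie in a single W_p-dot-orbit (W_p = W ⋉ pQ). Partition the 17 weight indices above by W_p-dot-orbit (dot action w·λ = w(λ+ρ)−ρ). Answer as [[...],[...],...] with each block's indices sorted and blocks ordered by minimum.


Dynkin diagram of C (from the 8 off-diagonal −1 entries): A_5.

Ā_19 reps of the 17 weights (A_5, coords as presented):

  λ_1 → (5, 7, 6, 0, 1);  λ_2 → (1, 5, 4, 4, 5);  λ_3 → (7, 1, 3, 1, 1);  λ_4 → (7, 1, 3, 1, 1);  λ_5 → (4, 2, 6, 4, 0);  λ_6 → (4, 2, 6, 4, 0);  λ_7 → (5, 7, 6, 0, 1);  λ_8 → (7, 1, 3, 1, 1);  λ_9 → (0, 0, 4, 8, 5);  λ_10 → (7, 1, 3, 1, 1);  λ_11 → (0, 0, 4, 8, 5);  λ_12 → (0, 0, 4, 8, 5);  λ_13 → (5, 7, 6, 0, 1);  λ_14 → (5, 7, 6, 0, 1);  λ_15 → (1, 1, 12, 5, 0);  λ_16 → (0, 0, 4, 8, 5);  λ_17 → (5, 7, 6, 0, 1)

The 17 indices split into 6 linkage classes (same alcove rep ⇔ same W_19-dot-orbit):

[[1, 7, 13, 14, 17], [2], [3, 4, 8, 10], [5, 6], [9, 11, 12, 16], [15]]


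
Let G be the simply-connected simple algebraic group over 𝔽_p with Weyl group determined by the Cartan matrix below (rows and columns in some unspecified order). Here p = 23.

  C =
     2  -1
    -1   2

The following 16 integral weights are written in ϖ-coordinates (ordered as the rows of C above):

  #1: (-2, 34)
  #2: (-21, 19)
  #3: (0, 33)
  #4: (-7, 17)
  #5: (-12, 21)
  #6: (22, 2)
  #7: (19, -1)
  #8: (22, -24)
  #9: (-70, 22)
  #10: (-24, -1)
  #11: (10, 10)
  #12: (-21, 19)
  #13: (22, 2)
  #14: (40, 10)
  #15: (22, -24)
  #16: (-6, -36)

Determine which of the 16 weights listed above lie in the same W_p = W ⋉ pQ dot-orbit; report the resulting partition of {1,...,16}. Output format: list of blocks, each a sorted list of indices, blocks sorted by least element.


Root system A_2: the 2×2 matrix C matches after relabeling.

Ā_23 reps of the 16 weights (A_2, coords as presented):

  [1] (11, 11)
  [2] (20, 0)
  [3] (11, 11)
  [4] (6, 12)
  [5] (11, 11)
  [6] (20, 0)
  [7] (20, 0)
  [8] (0, 23)
  [9] (0, 23)
  [10] (0, 23)
  [11] (11, 11)
  [12] (20, 0)
  [13] (20, 0)
  [14] (6, 12)
  [15] (0, 23)
  [16] (6, 12)

These 16 weights hit 4 W_23-dot-orbits; sizes (4, 5, 3, 4):

[[1, 3, 5, 11], [2, 6, 7, 12, 13], [4, 14, 16], [8, 9, 10, 15]]


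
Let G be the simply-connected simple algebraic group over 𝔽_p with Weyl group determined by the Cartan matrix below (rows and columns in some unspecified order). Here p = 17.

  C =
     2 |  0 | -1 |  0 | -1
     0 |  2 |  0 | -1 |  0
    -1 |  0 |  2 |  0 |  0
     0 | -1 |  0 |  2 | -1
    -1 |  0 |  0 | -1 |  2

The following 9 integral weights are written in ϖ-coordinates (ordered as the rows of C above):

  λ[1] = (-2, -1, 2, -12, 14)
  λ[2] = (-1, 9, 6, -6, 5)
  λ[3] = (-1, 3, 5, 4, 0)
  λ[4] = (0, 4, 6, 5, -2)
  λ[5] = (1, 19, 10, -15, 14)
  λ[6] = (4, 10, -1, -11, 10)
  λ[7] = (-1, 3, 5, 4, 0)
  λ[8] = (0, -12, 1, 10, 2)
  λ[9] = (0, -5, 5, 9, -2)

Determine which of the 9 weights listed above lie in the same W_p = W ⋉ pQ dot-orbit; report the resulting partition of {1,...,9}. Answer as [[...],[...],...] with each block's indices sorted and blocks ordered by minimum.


C ↔ A_5 under row/col permutation; |W(A_5)| = 720.

W_17-reps of the 9 weights in Ā_17 (same 5-coord order as C):

    λ_1+ρ ↦ (1, 11, 2, 0, 3)
    λ_2+ρ ↦ (0, 4, 6, 5, 1)
    λ_3+ρ ↦ (0, 4, 6, 5, 1)
    λ_4+ρ ↦ (0, 4, 6, 5, 1)
    λ_5+ρ ↦ (1, 11, 2, 0, 3)
    λ_6+ρ ↦ (5, 1, 0, 10, 1)
    λ_7+ρ ↦ (0, 4, 6, 5, 1)
    λ_8+ρ ↦ (1, 11, 2, 0, 3)
    λ_9+ρ ↦ (0, 4, 6, 5, 1)

These 9 weights hit 3 W_17-dot-orbits; sizes (3, 5, 1):

[[1, 5, 8], [2, 3, 4, 7, 9], [6]]
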